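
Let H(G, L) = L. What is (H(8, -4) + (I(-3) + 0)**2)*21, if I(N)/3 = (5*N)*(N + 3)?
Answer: -84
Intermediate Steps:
I(N) = 15*N*(3 + N) (I(N) = 3*((5*N)*(N + 3)) = 3*((5*N)*(3 + N)) = 3*(5*N*(3 + N)) = 15*N*(3 + N))
(H(8, -4) + (I(-3) + 0)**2)*21 = (-4 + (15*(-3)*(3 - 3) + 0)**2)*21 = (-4 + (15*(-3)*0 + 0)**2)*21 = (-4 + (0 + 0)**2)*21 = (-4 + 0**2)*21 = (-4 + 0)*21 = -4*21 = -84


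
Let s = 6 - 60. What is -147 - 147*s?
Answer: 7791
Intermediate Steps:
s = -54
-147 - 147*s = -147 - 147*(-54) = -147 + 7938 = 7791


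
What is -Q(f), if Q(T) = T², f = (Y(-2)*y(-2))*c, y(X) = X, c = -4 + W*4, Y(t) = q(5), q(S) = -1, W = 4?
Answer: -576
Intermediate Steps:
Y(t) = -1
c = 12 (c = -4 + 4*4 = -4 + 16 = 12)
f = 24 (f = -1*(-2)*12 = 2*12 = 24)
-Q(f) = -1*24² = -1*576 = -576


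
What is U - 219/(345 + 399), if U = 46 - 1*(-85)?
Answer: 32415/248 ≈ 130.71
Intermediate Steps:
U = 131 (U = 46 + 85 = 131)
U - 219/(345 + 399) = 131 - 219/(345 + 399) = 131 - 219/744 = 131 - 219*1/744 = 131 - 73/248 = 32415/248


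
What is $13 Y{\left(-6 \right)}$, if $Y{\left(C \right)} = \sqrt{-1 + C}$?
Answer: $13 i \sqrt{7} \approx 34.395 i$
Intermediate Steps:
$13 Y{\left(-6 \right)} = 13 \sqrt{-1 - 6} = 13 \sqrt{-7} = 13 i \sqrt{7}$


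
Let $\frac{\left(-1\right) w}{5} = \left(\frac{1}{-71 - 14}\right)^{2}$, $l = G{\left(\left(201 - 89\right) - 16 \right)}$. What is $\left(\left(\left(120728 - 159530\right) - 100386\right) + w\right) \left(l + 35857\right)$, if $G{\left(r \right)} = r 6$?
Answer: $- \frac{7327647640213}{1445} \approx -5.071 \cdot 10^{9}$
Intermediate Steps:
$G{\left(r \right)} = 6 r$
$l = 576$ ($l = 6 \left(\left(201 - 89\right) - 16\right) = 6 \left(112 - 16\right) = 6 \cdot 96 = 576$)
$w = - \frac{1}{1445}$ ($w = - 5 \left(\frac{1}{-71 - 14}\right)^{2} = - 5 \left(\frac{1}{-85}\right)^{2} = - 5 \left(- \frac{1}{85}\right)^{2} = \left(-5\right) \frac{1}{7225} = - \frac{1}{1445} \approx -0.00069204$)
$\left(\left(\left(120728 - 159530\right) - 100386\right) + w\right) \left(l + 35857\right) = \left(\left(\left(120728 - 159530\right) - 100386\right) - \frac{1}{1445}\right) \left(576 + 35857\right) = \left(\left(-38802 - 100386\right) - \frac{1}{1445}\right) 36433 = \left(-139188 - \frac{1}{1445}\right) 36433 = \left(- \frac{201126661}{1445}\right) 36433 = - \frac{7327647640213}{1445}$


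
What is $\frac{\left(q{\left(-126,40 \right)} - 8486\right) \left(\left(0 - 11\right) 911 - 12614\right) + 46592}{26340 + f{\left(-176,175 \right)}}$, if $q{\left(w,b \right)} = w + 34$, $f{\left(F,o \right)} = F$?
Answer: $\frac{97104811}{13082} \approx 7422.8$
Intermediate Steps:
$q{\left(w,b \right)} = 34 + w$
$\frac{\left(q{\left(-126,40 \right)} - 8486\right) \left(\left(0 - 11\right) 911 - 12614\right) + 46592}{26340 + f{\left(-176,175 \right)}} = \frac{\left(\left(34 - 126\right) - 8486\right) \left(\left(0 - 11\right) 911 - 12614\right) + 46592}{26340 - 176} = \frac{\left(-92 - 8486\right) \left(\left(0 - 11\right) 911 - 12614\right) + 46592}{26164} = \left(- 8578 \left(\left(-11\right) 911 - 12614\right) + 46592\right) \frac{1}{26164} = \left(- 8578 \left(-10021 - 12614\right) + 46592\right) \frac{1}{26164} = \left(\left(-8578\right) \left(-22635\right) + 46592\right) \frac{1}{26164} = \left(194163030 + 46592\right) \frac{1}{26164} = 194209622 \cdot \frac{1}{26164} = \frac{97104811}{13082}$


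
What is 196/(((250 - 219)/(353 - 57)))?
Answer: 58016/31 ≈ 1871.5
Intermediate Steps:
196/(((250 - 219)/(353 - 57))) = 196/((31/296)) = 196/((31*(1/296))) = 196/(31/296) = 196*(296/31) = 58016/31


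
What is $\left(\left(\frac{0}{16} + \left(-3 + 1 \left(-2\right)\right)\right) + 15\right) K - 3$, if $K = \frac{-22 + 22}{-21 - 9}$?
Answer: $-3$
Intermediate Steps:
$K = 0$ ($K = \frac{0}{-30} = 0 \left(- \frac{1}{30}\right) = 0$)
$\left(\left(\frac{0}{16} + \left(-3 + 1 \left(-2\right)\right)\right) + 15\right) K - 3 = \left(\left(\frac{0}{16} + \left(-3 + 1 \left(-2\right)\right)\right) + 15\right) 0 - 3 = \left(\left(0 \cdot \frac{1}{16} - 5\right) + 15\right) 0 - 3 = \left(\left(0 - 5\right) + 15\right) 0 - 3 = \left(-5 + 15\right) 0 - 3 = 10 \cdot 0 - 3 = 0 - 3 = -3$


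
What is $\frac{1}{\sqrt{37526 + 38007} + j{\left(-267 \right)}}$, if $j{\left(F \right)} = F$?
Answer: $\frac{267}{4244} + \frac{\sqrt{75533}}{4244} \approx 0.12767$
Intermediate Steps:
$\frac{1}{\sqrt{37526 + 38007} + j{\left(-267 \right)}} = \frac{1}{\sqrt{37526 + 38007} - 267} = \frac{1}{\sqrt{75533} - 267} = \frac{1}{-267 + \sqrt{75533}}$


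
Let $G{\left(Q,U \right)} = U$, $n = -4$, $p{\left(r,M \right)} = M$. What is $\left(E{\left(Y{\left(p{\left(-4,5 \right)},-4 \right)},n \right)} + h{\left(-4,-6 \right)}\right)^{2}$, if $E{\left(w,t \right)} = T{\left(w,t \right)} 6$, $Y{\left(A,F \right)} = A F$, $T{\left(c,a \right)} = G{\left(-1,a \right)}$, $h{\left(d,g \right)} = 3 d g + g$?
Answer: $1764$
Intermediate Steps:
$h{\left(d,g \right)} = g + 3 d g$ ($h{\left(d,g \right)} = 3 d g + g = g + 3 d g$)
$T{\left(c,a \right)} = a$
$E{\left(w,t \right)} = 6 t$ ($E{\left(w,t \right)} = t 6 = 6 t$)
$\left(E{\left(Y{\left(p{\left(-4,5 \right)},-4 \right)},n \right)} + h{\left(-4,-6 \right)}\right)^{2} = \left(6 \left(-4\right) - 6 \left(1 + 3 \left(-4\right)\right)\right)^{2} = \left(-24 - 6 \left(1 - 12\right)\right)^{2} = \left(-24 - -66\right)^{2} = \left(-24 + 66\right)^{2} = 42^{2} = 1764$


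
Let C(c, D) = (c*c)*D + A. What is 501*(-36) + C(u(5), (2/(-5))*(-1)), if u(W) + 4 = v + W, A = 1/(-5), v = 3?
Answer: -90149/5 ≈ -18030.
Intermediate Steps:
A = -⅕ ≈ -0.20000
u(W) = -1 + W (u(W) = -4 + (3 + W) = -1 + W)
C(c, D) = -⅕ + D*c² (C(c, D) = (c*c)*D - ⅕ = c²*D - ⅕ = D*c² - ⅕ = -⅕ + D*c²)
501*(-36) + C(u(5), (2/(-5))*(-1)) = 501*(-36) + (-⅕ + ((2/(-5))*(-1))*(-1 + 5)²) = -18036 + (-⅕ + (-⅕*2*(-1))*4²) = -18036 + (-⅕ - ⅖*(-1)*16) = -18036 + (-⅕ + (⅖)*16) = -18036 + (-⅕ + 32/5) = -18036 + 31/5 = -90149/5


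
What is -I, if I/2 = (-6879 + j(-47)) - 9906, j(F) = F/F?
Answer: 33568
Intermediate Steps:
j(F) = 1
I = -33568 (I = 2*((-6879 + 1) - 9906) = 2*(-6878 - 9906) = 2*(-16784) = -33568)
-I = -1*(-33568) = 33568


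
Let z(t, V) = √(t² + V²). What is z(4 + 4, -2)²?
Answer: 68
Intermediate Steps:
z(t, V) = √(V² + t²)
z(4 + 4, -2)² = (√((-2)² + (4 + 4)²))² = (√(4 + 8²))² = (√(4 + 64))² = (√68)² = (2*√17)² = 68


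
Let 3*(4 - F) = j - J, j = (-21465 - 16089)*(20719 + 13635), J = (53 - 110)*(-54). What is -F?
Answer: -430044402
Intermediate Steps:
J = 3078 (J = -57*(-54) = 3078)
j = -1290130116 (j = -37554*34354 = -1290130116)
F = 430044402 (F = 4 - (-1290130116 - 1*3078)/3 = 4 - (-1290130116 - 3078)/3 = 4 - ⅓*(-1290133194) = 4 + 430044398 = 430044402)
-F = -1*430044402 = -430044402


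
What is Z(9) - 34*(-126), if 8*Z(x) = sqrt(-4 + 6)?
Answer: 4284 + sqrt(2)/8 ≈ 4284.2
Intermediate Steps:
Z(x) = sqrt(2)/8 (Z(x) = sqrt(-4 + 6)/8 = sqrt(2)/8)
Z(9) - 34*(-126) = sqrt(2)/8 - 34*(-126) = sqrt(2)/8 + 4284 = 4284 + sqrt(2)/8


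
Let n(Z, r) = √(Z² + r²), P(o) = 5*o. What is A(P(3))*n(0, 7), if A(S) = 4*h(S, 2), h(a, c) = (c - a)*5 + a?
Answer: -1400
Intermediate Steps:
h(a, c) = -4*a + 5*c (h(a, c) = (-5*a + 5*c) + a = -4*a + 5*c)
A(S) = 40 - 16*S (A(S) = 4*(-4*S + 5*2) = 4*(-4*S + 10) = 4*(10 - 4*S) = 40 - 16*S)
A(P(3))*n(0, 7) = (40 - 80*3)*√(0² + 7²) = (40 - 16*15)*√(0 + 49) = (40 - 240)*√49 = -200*7 = -1400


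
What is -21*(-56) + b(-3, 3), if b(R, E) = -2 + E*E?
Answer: 1183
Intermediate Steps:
b(R, E) = -2 + E²
-21*(-56) + b(-3, 3) = -21*(-56) + (-2 + 3²) = 1176 + (-2 + 9) = 1176 + 7 = 1183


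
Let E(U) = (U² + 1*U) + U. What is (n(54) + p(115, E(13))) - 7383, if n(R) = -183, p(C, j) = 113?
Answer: -7453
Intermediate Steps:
E(U) = U² + 2*U (E(U) = (U² + U) + U = (U + U²) + U = U² + 2*U)
(n(54) + p(115, E(13))) - 7383 = (-183 + 113) - 7383 = -70 - 7383 = -7453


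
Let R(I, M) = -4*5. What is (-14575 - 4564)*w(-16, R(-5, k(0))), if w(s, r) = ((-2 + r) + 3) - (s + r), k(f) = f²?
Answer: -325363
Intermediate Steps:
R(I, M) = -20
w(s, r) = 1 - s (w(s, r) = (1 + r) - (r + s) = (1 + r) + (-r - s) = 1 - s)
(-14575 - 4564)*w(-16, R(-5, k(0))) = (-14575 - 4564)*(1 - 1*(-16)) = -19139*(1 + 16) = -19139*17 = -325363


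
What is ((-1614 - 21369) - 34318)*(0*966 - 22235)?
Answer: 1274087735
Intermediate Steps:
((-1614 - 21369) - 34318)*(0*966 - 22235) = (-22983 - 34318)*(0 - 22235) = -57301*(-22235) = 1274087735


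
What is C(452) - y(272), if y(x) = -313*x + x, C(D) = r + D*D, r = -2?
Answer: 289166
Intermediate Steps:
C(D) = -2 + D² (C(D) = -2 + D*D = -2 + D²)
y(x) = -312*x
C(452) - y(272) = (-2 + 452²) - (-312)*272 = (-2 + 204304) - 1*(-84864) = 204302 + 84864 = 289166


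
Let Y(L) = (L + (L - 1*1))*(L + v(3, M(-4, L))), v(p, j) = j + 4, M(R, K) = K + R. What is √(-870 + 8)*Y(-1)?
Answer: 6*I*√862 ≈ 176.16*I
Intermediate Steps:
v(p, j) = 4 + j
Y(L) = 2*L*(-1 + 2*L) (Y(L) = (L + (L - 1*1))*(L + (4 + (L - 4))) = (L + (L - 1))*(L + (4 + (-4 + L))) = (L + (-1 + L))*(L + L) = (-1 + 2*L)*(2*L) = 2*L*(-1 + 2*L))
√(-870 + 8)*Y(-1) = √(-870 + 8)*(2*(-1)*(-1 + 2*(-1))) = √(-862)*(2*(-1)*(-1 - 2)) = (I*√862)*(2*(-1)*(-3)) = (I*√862)*6 = 6*I*√862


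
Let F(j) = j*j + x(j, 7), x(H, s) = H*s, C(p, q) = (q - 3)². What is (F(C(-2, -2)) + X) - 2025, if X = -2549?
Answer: -3774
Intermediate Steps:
C(p, q) = (-3 + q)²
F(j) = j² + 7*j (F(j) = j*j + j*7 = j² + 7*j)
(F(C(-2, -2)) + X) - 2025 = ((-3 - 2)²*(7 + (-3 - 2)²) - 2549) - 2025 = ((-5)²*(7 + (-5)²) - 2549) - 2025 = (25*(7 + 25) - 2549) - 2025 = (25*32 - 2549) - 2025 = (800 - 2549) - 2025 = -1749 - 2025 = -3774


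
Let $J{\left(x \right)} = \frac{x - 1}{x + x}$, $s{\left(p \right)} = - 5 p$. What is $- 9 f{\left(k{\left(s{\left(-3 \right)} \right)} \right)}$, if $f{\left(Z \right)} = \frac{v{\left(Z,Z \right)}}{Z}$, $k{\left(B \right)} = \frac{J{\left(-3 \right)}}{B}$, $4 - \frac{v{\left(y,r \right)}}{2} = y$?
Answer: $-1602$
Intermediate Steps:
$v{\left(y,r \right)} = 8 - 2 y$
$J{\left(x \right)} = \frac{-1 + x}{2 x}$
$k{\left(B \right)} = \frac{2}{3 B}$ ($k{\left(B \right)} = \frac{\frac{1}{2} \frac{1}{-3} \left(-1 - 3\right)}{B} = \frac{\frac{1}{2} \left(- \frac{1}{3}\right) \left(-4\right)}{B} = \frac{2}{3 B}$)
$f{\left(Z \right)} = \frac{8 - 2 Z}{Z}$
$- 9 f{\left(k{\left(s{\left(-3 \right)} \right)} \right)} = - 9 \left(-2 + \frac{8}{\frac{2}{3} \frac{1}{\left(-5\right) \left(-3\right)}}\right) = - 9 \left(-2 + \frac{8}{\frac{2}{3} \cdot \frac{1}{15}}\right) = - 9 \left(-2 + \frac{8}{\frac{2}{45}}\right) = - 9 \left(-2 + 8 \cdot \frac{45}{2}\right) = - 9 \left(-2 + 180\right) = \left(-9\right) 178 = -1602$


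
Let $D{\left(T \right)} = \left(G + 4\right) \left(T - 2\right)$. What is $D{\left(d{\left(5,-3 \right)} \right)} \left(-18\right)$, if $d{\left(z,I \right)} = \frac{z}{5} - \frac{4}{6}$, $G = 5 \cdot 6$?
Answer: $1020$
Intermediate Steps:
$G = 30$
$d{\left(z,I \right)} = - \frac{2}{3} + \frac{z}{5}$ ($d{\left(z,I \right)} = z \frac{1}{5} - \frac{2}{3} = \frac{z}{5} - \frac{2}{3} = - \frac{2}{3} + \frac{z}{5}$)
$D{\left(T \right)} = -68 + 34 T$ ($D{\left(T \right)} = \left(30 + 4\right) \left(T - 2\right) = 34 \left(-2 + T\right) = -68 + 34 T$)
$D{\left(d{\left(5,-3 \right)} \right)} \left(-18\right) = \left(-68 + 34 \left(- \frac{2}{3} + \frac{1}{5} \cdot 5\right)\right) \left(-18\right) = \left(-68 + 34 \left(- \frac{2}{3} + 1\right)\right) \left(-18\right) = \left(-68 + 34 \cdot \frac{1}{3}\right) \left(-18\right) = \left(-68 + \frac{34}{3}\right) \left(-18\right) = \left(- \frac{170}{3}\right) \left(-18\right) = 1020$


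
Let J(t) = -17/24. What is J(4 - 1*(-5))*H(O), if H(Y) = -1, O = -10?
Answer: 17/24 ≈ 0.70833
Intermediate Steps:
J(t) = -17/24 (J(t) = -17*1/24 = -17/24)
J(4 - 1*(-5))*H(O) = -17/24*(-1) = 17/24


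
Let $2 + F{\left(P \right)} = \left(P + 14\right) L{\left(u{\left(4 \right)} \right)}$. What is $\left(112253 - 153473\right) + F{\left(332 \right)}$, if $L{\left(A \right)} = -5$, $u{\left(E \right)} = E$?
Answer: $-42952$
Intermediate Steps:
$F{\left(P \right)} = -72 - 5 P$ ($F{\left(P \right)} = -2 + \left(P + 14\right) \left(-5\right) = -2 + \left(14 + P\right) \left(-5\right) = -2 - \left(70 + 5 P\right) = -72 - 5 P$)
$\left(112253 - 153473\right) + F{\left(332 \right)} = \left(112253 - 153473\right) - 1732 = -41220 - 1732 = -42952$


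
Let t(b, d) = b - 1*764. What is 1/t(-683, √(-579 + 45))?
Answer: -1/1447 ≈ -0.00069109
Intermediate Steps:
t(b, d) = -764 + b (t(b, d) = b - 764 = -764 + b)
1/t(-683, √(-579 + 45)) = 1/(-764 - 683) = 1/(-1447) = -1/1447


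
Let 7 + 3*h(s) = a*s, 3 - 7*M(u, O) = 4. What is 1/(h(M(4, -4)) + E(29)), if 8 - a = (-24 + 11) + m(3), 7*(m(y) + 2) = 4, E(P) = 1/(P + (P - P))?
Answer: -4263/14353 ≈ -0.29701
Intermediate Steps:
E(P) = 1/P (E(P) = 1/(P + 0) = 1/P)
m(y) = -10/7 (m(y) = -2 + (⅐)*4 = -2 + 4/7 = -10/7)
M(u, O) = -⅐ (M(u, O) = 3/7 - ⅐*4 = 3/7 - 4/7 = -⅐)
a = 157/7 (a = 8 - ((-24 + 11) - 10/7) = 8 - (-13 - 10/7) = 8 - 1*(-101/7) = 8 + 101/7 = 157/7 ≈ 22.429)
h(s) = -7/3 + 157*s/21 (h(s) = -7/3 + (157*s/7)/3 = -7/3 + 157*s/21)
1/(h(M(4, -4)) + E(29)) = 1/((-7/3 + (157/21)*(-⅐)) + 1/29) = 1/((-7/3 - 157/147) + 1/29) = 1/(-500/147 + 1/29) = 1/(-14353/4263) = -4263/14353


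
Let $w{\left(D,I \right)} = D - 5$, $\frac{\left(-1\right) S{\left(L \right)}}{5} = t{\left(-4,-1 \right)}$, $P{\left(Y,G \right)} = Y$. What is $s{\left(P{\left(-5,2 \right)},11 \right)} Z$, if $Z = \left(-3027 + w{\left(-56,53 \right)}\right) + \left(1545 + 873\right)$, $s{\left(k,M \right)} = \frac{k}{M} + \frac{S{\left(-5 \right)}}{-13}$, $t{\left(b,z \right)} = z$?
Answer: $\frac{80400}{143} \approx 562.24$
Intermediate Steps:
$S{\left(L \right)} = 5$ ($S{\left(L \right)} = \left(-5\right) \left(-1\right) = 5$)
$s{\left(k,M \right)} = - \frac{5}{13} + \frac{k}{M}$ ($s{\left(k,M \right)} = \frac{k}{M} + \frac{5}{-13} = \frac{k}{M} + 5 \left(- \frac{1}{13}\right) = \frac{k}{M} - \frac{5}{13} = - \frac{5}{13} + \frac{k}{M}$)
$w{\left(D,I \right)} = -5 + D$
$Z = -670$ ($Z = \left(-3027 - 61\right) + \left(1545 + 873\right) = \left(-3027 - 61\right) + 2418 = -3088 + 2418 = -670$)
$s{\left(P{\left(-5,2 \right)},11 \right)} Z = \left(- \frac{5}{13} - \frac{5}{11}\right) \left(-670\right) = \left(- \frac{120}{143}\right) \left(-670\right) = \frac{80400}{143}$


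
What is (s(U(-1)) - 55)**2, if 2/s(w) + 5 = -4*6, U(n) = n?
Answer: 2550409/841 ≈ 3032.6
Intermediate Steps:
s(w) = -2/29 (s(w) = 2/(-5 - 4*6) = 2/(-5 - 24) = 2/(-29) = 2*(-1/29) = -2/29)
(s(U(-1)) - 55)**2 = (-2/29 - 55)**2 = (-1597/29)**2 = 2550409/841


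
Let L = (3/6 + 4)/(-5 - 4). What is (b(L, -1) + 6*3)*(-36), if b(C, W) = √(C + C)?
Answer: -648 - 36*I ≈ -648.0 - 36.0*I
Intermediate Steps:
L = -½ (L = (3*(⅙) + 4)/(-9) = (½ + 4)*(-⅑) = (9/2)*(-⅑) = -½ ≈ -0.50000)
b(C, W) = √2*√C (b(C, W) = √(2*C) = √2*√C)
(b(L, -1) + 6*3)*(-36) = (√2*√(-½) + 6*3)*(-36) = (√2*(I*√2/2) + 18)*(-36) = (I + 18)*(-36) = (18 + I)*(-36) = -648 - 36*I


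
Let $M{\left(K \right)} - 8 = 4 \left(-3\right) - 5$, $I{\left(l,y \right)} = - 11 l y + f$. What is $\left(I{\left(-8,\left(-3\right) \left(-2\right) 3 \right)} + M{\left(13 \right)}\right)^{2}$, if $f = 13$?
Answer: $2521744$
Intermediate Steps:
$I{\left(l,y \right)} = 13 - 11 l y$ ($I{\left(l,y \right)} = - 11 l y + 13 = 13 - 11 l y$)
$M{\left(K \right)} = -9$ ($M{\left(K \right)} = 8 + \left(4 \left(-3\right) - 5\right) = 8 - 17 = -9$)
$\left(I{\left(-8,\left(-3\right) \left(-2\right) 3 \right)} + M{\left(13 \right)}\right)^{2} = \left(\left(13 - - 88 \left(-3\right) \left(-2\right) 3\right) - 9\right)^{2} = \left(\left(13 - - 88 \cdot 6 \cdot 3\right) - 9\right)^{2} = \left(\left(13 - \left(-88\right) 18\right) - 9\right)^{2} = \left(\left(13 + 1584\right) - 9\right)^{2} = \left(1597 - 9\right)^{2} = 1588^{2} = 2521744$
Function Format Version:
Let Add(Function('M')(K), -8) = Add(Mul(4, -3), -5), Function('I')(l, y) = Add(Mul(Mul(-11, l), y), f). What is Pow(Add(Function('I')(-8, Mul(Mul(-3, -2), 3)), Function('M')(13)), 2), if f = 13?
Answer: 2521744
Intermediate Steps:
Function('I')(l, y) = Add(13, Mul(-11, l, y)) (Function('I')(l, y) = Add(Mul(Mul(-11, l), y), 13) = Add(Mul(-11, l, y), 13) = Add(13, Mul(-11, l, y)))
Function('M')(K) = -9 (Function('M')(K) = Add(8, Add(Mul(4, -3), -5)) = Add(8, Add(-12, -5)) = Add(8, -17) = -9)
Pow(Add(Function('I')(-8, Mul(Mul(-3, -2), 3)), Function('M')(13)), 2) = Pow(Add(Add(13, Mul(-11, -8, Mul(Mul(-3, -2), 3))), -9), 2) = Pow(Add(Add(13, Mul(-11, -8, Mul(6, 3))), -9), 2) = Pow(Add(Add(13, Mul(-11, -8, 18)), -9), 2) = Pow(Add(Add(13, 1584), -9), 2) = Pow(Add(1597, -9), 2) = Pow(1588, 2) = 2521744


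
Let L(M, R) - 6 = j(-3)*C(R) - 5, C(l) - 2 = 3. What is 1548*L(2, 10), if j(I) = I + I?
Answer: -44892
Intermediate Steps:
j(I) = 2*I
C(l) = 5 (C(l) = 2 + 3 = 5)
L(M, R) = -29 (L(M, R) = 6 + ((2*(-3))*5 - 5) = 6 + (-6*5 - 5) = 6 + (-30 - 5) = 6 - 35 = -29)
1548*L(2, 10) = 1548*(-29) = -44892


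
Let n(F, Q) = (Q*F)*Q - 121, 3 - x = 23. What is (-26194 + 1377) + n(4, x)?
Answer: -23338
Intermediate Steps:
x = -20 (x = 3 - 1*23 = 3 - 23 = -20)
n(F, Q) = -121 + F*Q² (n(F, Q) = (F*Q)*Q - 121 = F*Q² - 121 = -121 + F*Q²)
(-26194 + 1377) + n(4, x) = (-26194 + 1377) + (-121 + 4*(-20)²) = -24817 + (-121 + 4*400) = -24817 + (-121 + 1600) = -24817 + 1479 = -23338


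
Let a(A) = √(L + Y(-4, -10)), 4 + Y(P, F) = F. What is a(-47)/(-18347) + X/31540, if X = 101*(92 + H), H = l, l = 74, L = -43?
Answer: 101/190 - I*√57/18347 ≈ 0.53158 - 0.0004115*I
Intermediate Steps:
Y(P, F) = -4 + F
a(A) = I*√57 (a(A) = √(-43 + (-4 - 10)) = √(-43 - 14) = √(-57) = I*√57)
H = 74
X = 16766 (X = 101*(92 + 74) = 101*166 = 16766)
a(-47)/(-18347) + X/31540 = (I*√57)/(-18347) + 16766/31540 = (I*√57)*(-1/18347) + 16766*(1/31540) = -I*√57/18347 + 101/190 = 101/190 - I*√57/18347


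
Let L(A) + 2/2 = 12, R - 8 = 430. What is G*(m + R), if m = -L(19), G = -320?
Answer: -136640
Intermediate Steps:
R = 438 (R = 8 + 430 = 438)
L(A) = 11 (L(A) = -1 + 12 = 11)
m = -11 (m = -1*11 = -11)
G*(m + R) = -320*(-11 + 438) = -320*427 = -136640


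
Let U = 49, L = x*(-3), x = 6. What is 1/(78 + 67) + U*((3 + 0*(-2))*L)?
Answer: -383669/145 ≈ -2646.0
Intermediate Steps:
L = -18 (L = 6*(-3) = -18)
1/(78 + 67) + U*((3 + 0*(-2))*L) = 1/(78 + 67) + 49*((3 + 0*(-2))*(-18)) = 1/145 + 49*((3 + 0)*(-18)) = 1/145 + 49*(3*(-18)) = 1/145 + 49*(-54) = 1/145 - 2646 = -383669/145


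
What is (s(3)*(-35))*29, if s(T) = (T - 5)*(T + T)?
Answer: 12180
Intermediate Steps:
s(T) = 2*T*(-5 + T) (s(T) = (-5 + T)*(2*T) = 2*T*(-5 + T))
(s(3)*(-35))*29 = ((2*3*(-5 + 3))*(-35))*29 = ((2*3*(-2))*(-35))*29 = -12*(-35)*29 = 420*29 = 12180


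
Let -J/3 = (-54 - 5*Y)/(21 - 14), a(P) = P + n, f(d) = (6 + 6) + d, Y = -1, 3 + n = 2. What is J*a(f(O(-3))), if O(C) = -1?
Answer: 210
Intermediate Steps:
n = -1 (n = -3 + 2 = -1)
f(d) = 12 + d
a(P) = -1 + P (a(P) = P - 1 = -1 + P)
J = 21 (J = -3*(-54 - 5*(-1))/(21 - 14) = -3*(-54 + 5)/7 = -(-147)/7 = -3*(-7) = 21)
J*a(f(O(-3))) = 21*(-1 + (12 - 1)) = 21*(-1 + 11) = 21*10 = 210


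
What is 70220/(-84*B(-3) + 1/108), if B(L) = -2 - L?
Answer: -7583760/9071 ≈ -836.04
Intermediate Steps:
70220/(-84*B(-3) + 1/108) = 70220/(-84*(-2 - 1*(-3)) + 1/108) = 70220/(-84*(-2 + 3) + 1/108) = 70220/(-84*1 + 1/108) = 70220/(-84 + 1/108) = 70220/(-9071/108) = 70220*(-108/9071) = -7583760/9071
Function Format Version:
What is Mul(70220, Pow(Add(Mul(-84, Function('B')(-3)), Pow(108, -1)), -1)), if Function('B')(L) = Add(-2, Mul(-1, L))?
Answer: Rational(-7583760, 9071) ≈ -836.04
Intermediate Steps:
Mul(70220, Pow(Add(Mul(-84, Function('B')(-3)), Pow(108, -1)), -1)) = Mul(70220, Pow(Add(Mul(-84, Add(-2, Mul(-1, -3))), Pow(108, -1)), -1)) = Mul(70220, Pow(Add(Mul(-84, Add(-2, 3)), Rational(1, 108)), -1)) = Mul(70220, Pow(Add(Mul(-84, 1), Rational(1, 108)), -1)) = Mul(70220, Pow(Add(-84, Rational(1, 108)), -1)) = Mul(70220, Pow(Rational(-9071, 108), -1)) = Mul(70220, Rational(-108, 9071)) = Rational(-7583760, 9071)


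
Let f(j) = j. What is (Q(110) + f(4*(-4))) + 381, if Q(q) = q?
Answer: 475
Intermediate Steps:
(Q(110) + f(4*(-4))) + 381 = (110 + 4*(-4)) + 381 = (110 - 16) + 381 = 94 + 381 = 475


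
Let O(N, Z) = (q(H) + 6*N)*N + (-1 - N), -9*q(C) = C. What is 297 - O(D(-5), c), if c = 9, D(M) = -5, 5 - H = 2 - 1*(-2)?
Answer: 1282/9 ≈ 142.44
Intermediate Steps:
H = 1 (H = 5 - (2 - 1*(-2)) = 5 - (2 + 2) = 5 - 1*4 = 5 - 4 = 1)
q(C) = -C/9
O(N, Z) = -1 - N + N*(-1/9 + 6*N) (O(N, Z) = (-1/9*1 + 6*N)*N + (-1 - N) = (-1/9 + 6*N)*N + (-1 - N) = N*(-1/9 + 6*N) + (-1 - N) = -1 - N + N*(-1/9 + 6*N))
297 - O(D(-5), c) = 297 - (-1 + 6*(-5)**2 - 10/9*(-5)) = 297 - (-1 + 6*25 + 50/9) = 297 - (-1 + 150 + 50/9) = 297 - 1*1391/9 = 297 - 1391/9 = 1282/9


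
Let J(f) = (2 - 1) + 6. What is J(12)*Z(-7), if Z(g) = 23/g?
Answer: -23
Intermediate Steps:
J(f) = 7 (J(f) = 1 + 6 = 7)
J(12)*Z(-7) = 7*(23/(-7)) = 7*(23*(-1/7)) = 7*(-23/7) = -23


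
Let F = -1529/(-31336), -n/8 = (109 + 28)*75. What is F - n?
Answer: 2575820729/31336 ≈ 82200.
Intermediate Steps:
n = -82200 (n = -8*(109 + 28)*75 = -1096*75 = -8*10275 = -82200)
F = 1529/31336 (F = -1529*(-1/31336) = 1529/31336 ≈ 0.048794)
F - n = 1529/31336 - 1*(-82200) = 1529/31336 + 82200 = 2575820729/31336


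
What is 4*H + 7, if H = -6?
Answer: -17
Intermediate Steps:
4*H + 7 = 4*(-6) + 7 = -24 + 7 = -17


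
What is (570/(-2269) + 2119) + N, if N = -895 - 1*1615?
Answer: -887749/2269 ≈ -391.25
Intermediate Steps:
N = -2510 (N = -895 - 1615 = -2510)
(570/(-2269) + 2119) + N = (570/(-2269) + 2119) - 2510 = (570*(-1/2269) + 2119) - 2510 = (-570/2269 + 2119) - 2510 = 4807441/2269 - 2510 = -887749/2269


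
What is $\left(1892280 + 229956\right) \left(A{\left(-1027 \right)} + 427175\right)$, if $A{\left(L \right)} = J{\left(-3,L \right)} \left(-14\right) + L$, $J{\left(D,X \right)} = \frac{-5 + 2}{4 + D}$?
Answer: $904475760840$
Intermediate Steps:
$J{\left(D,X \right)} = - \frac{3}{4 + D}$
$A{\left(L \right)} = 42 + L$ ($A{\left(L \right)} = - \frac{3}{4 - 3} \left(-14\right) + L = - \frac{3}{1} \left(-14\right) + L = \left(-3\right) 1 \left(-14\right) + L = \left(-3\right) \left(-14\right) + L = 42 + L$)
$\left(1892280 + 229956\right) \left(A{\left(-1027 \right)} + 427175\right) = \left(1892280 + 229956\right) \left(\left(42 - 1027\right) + 427175\right) = 2122236 \left(-985 + 427175\right) = 2122236 \cdot 426190 = 904475760840$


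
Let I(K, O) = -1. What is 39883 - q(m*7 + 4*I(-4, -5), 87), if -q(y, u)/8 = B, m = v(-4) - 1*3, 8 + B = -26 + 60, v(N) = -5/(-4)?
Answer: 40091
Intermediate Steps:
v(N) = 5/4 (v(N) = -5*(-1/4) = 5/4)
B = 26 (B = -8 + (-26 + 60) = -8 + 34 = 26)
m = -7/4 (m = 5/4 - 1*3 = 5/4 - 3 = -7/4 ≈ -1.7500)
q(y, u) = -208 (q(y, u) = -8*26 = -208)
39883 - q(m*7 + 4*I(-4, -5), 87) = 39883 - 1*(-208) = 39883 + 208 = 40091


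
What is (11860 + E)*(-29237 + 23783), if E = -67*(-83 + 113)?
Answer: -53721900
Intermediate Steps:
E = -2010 (E = -67*30 = -2010)
(11860 + E)*(-29237 + 23783) = (11860 - 2010)*(-29237 + 23783) = 9850*(-5454) = -53721900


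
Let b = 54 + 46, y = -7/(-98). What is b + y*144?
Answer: 772/7 ≈ 110.29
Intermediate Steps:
y = 1/14 (y = -7*(-1/98) = 1/14 ≈ 0.071429)
b = 100
b + y*144 = 100 + (1/14)*144 = 100 + 72/7 = 772/7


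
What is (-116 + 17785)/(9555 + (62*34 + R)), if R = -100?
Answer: 17669/11563 ≈ 1.5281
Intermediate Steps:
(-116 + 17785)/(9555 + (62*34 + R)) = (-116 + 17785)/(9555 + (62*34 - 100)) = 17669/(9555 + (2108 - 100)) = 17669/(9555 + 2008) = 17669/11563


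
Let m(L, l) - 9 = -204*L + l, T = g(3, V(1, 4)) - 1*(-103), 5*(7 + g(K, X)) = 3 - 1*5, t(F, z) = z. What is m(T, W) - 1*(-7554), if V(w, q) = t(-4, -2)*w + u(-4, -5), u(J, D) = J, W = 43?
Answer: -59482/5 ≈ -11896.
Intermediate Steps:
V(w, q) = -4 - 2*w (V(w, q) = -2*w - 4 = -4 - 2*w)
g(K, X) = -37/5 (g(K, X) = -7 + (3 - 1*5)/5 = -7 + (3 - 5)/5 = -7 + (⅕)*(-2) = -7 - ⅖ = -37/5)
T = 478/5 (T = -37/5 - 1*(-103) = -37/5 + 103 = 478/5 ≈ 95.600)
m(L, l) = 9 + l - 204*L (m(L, l) = 9 + (-204*L + l) = 9 + (l - 204*L) = 9 + l - 204*L)
m(T, W) - 1*(-7554) = (9 + 43 - 204*478/5) - 1*(-7554) = (9 + 43 - 97512/5) + 7554 = -97252/5 + 7554 = -59482/5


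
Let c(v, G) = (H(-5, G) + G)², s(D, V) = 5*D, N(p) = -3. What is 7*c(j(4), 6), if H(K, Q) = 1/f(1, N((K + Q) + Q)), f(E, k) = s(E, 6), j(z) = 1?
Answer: 6727/25 ≈ 269.08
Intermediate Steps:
f(E, k) = 5*E
H(K, Q) = ⅕ (H(K, Q) = 1/(5*1) = 1/5 = ⅕)
c(v, G) = (⅕ + G)²
7*c(j(4), 6) = 7*((1 + 5*6)²/25) = 7*((1 + 30)²/25) = 7*((1/25)*31²) = 7*((1/25)*961) = 7*(961/25) = 6727/25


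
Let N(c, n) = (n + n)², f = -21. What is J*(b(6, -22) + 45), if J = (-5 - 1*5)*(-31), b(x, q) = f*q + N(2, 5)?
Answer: 188170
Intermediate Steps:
N(c, n) = 4*n² (N(c, n) = (2*n)² = 4*n²)
b(x, q) = 100 - 21*q (b(x, q) = -21*q + 4*5² = -21*q + 4*25 = -21*q + 100 = 100 - 21*q)
J = 310 (J = (-5 - 5)*(-31) = -10*(-31) = 310)
J*(b(6, -22) + 45) = 310*((100 - 21*(-22)) + 45) = 310*((100 + 462) + 45) = 310*(562 + 45) = 310*607 = 188170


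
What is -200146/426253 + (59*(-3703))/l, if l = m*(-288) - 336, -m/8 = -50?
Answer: 70002408425/49247566608 ≈ 1.4214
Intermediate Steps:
m = 400 (m = -8*(-50) = 400)
l = -115536 (l = 400*(-288) - 336 = -115200 - 336 = -115536)
-200146/426253 + (59*(-3703))/l = -200146/426253 + (59*(-3703))/(-115536) = -200146*1/426253 - 218477*(-1/115536) = -200146/426253 + 218477/115536 = 70002408425/49247566608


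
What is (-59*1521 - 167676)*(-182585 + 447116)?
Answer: -68094247365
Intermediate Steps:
(-59*1521 - 167676)*(-182585 + 447116) = (-89739 - 167676)*264531 = -257415*264531 = -68094247365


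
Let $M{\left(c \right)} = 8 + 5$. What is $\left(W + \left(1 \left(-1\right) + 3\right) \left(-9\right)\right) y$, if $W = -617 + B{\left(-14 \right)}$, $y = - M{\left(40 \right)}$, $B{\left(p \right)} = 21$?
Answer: $7982$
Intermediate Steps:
$M{\left(c \right)} = 13$
$y = -13$ ($y = \left(-1\right) 13 = -13$)
$W = -596$ ($W = -617 + 21 = -596$)
$\left(W + \left(1 \left(-1\right) + 3\right) \left(-9\right)\right) y = \left(-596 + \left(1 \left(-1\right) + 3\right) \left(-9\right)\right) \left(-13\right) = \left(-596 + \left(-1 + 3\right) \left(-9\right)\right) \left(-13\right) = \left(-596 + 2 \left(-9\right)\right) \left(-13\right) = \left(-596 - 18\right) \left(-13\right) = \left(-614\right) \left(-13\right) = 7982$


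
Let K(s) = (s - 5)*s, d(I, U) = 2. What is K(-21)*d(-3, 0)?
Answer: 1092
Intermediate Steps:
K(s) = s*(-5 + s) (K(s) = (-5 + s)*s = s*(-5 + s))
K(-21)*d(-3, 0) = -21*(-5 - 21)*2 = -21*(-26)*2 = 546*2 = 1092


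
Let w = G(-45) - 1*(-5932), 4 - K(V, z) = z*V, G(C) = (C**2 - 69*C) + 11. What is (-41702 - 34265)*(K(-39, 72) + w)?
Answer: -1054801795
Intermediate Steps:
G(C) = 11 + C**2 - 69*C
K(V, z) = 4 - V*z (K(V, z) = 4 - z*V = 4 - V*z)
w = 11073 (w = (11 + (-45)**2 - 69*(-45)) - 1*(-5932) = (11 + 2025 + 3105) + 5932 = 5141 + 5932 = 11073)
(-41702 - 34265)*(K(-39, 72) + w) = (-41702 - 34265)*((4 - 1*(-39)*72) + 11073) = -75967*((4 + 2808) + 11073) = -75967*(2812 + 11073) = -75967*13885 = -1054801795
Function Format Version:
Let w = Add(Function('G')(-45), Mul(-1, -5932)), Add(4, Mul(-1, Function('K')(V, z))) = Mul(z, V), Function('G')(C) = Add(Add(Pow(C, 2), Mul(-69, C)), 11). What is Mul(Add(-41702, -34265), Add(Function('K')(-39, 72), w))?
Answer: -1054801795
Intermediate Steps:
Function('G')(C) = Add(11, Pow(C, 2), Mul(-69, C))
Function('K')(V, z) = Add(4, Mul(-1, V, z)) (Function('K')(V, z) = Add(4, Mul(-1, Mul(z, V))) = Add(4, Mul(-1, Mul(V, z))) = Add(4, Mul(-1, V, z)))
w = 11073 (w = Add(Add(11, Pow(-45, 2), Mul(-69, -45)), Mul(-1, -5932)) = Add(Add(11, 2025, 3105), 5932) = Add(5141, 5932) = 11073)
Mul(Add(-41702, -34265), Add(Function('K')(-39, 72), w)) = Mul(Add(-41702, -34265), Add(Add(4, Mul(-1, -39, 72)), 11073)) = Mul(-75967, Add(Add(4, 2808), 11073)) = Mul(-75967, Add(2812, 11073)) = Mul(-75967, 13885) = -1054801795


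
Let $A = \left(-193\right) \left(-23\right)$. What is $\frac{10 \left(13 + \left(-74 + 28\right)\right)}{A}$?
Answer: $- \frac{330}{4439} \approx -0.074341$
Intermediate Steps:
$A = 4439$
$\frac{10 \left(13 + \left(-74 + 28\right)\right)}{A} = \frac{10 \left(13 + \left(-74 + 28\right)\right)}{4439} = 10 \left(13 - 46\right) \frac{1}{4439} = 10 \left(-33\right) \frac{1}{4439} = \left(-330\right) \frac{1}{4439} = - \frac{330}{4439}$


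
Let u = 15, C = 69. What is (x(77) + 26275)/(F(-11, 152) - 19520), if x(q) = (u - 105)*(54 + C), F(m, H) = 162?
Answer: -15205/19358 ≈ -0.78546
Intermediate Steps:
x(q) = -11070 (x(q) = (15 - 105)*(54 + 69) = -90*123 = -11070)
(x(77) + 26275)/(F(-11, 152) - 19520) = (-11070 + 26275)/(162 - 19520) = 15205/(-19358) = 15205*(-1/19358) = -15205/19358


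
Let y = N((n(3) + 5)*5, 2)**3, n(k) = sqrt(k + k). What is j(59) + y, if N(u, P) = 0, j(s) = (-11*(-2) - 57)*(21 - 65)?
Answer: 1540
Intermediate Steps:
n(k) = sqrt(2)*sqrt(k) (n(k) = sqrt(2*k) = sqrt(2)*sqrt(k))
j(s) = 1540 (j(s) = (22 - 57)*(-44) = -35*(-44) = 1540)
y = 0 (y = 0**3 = 0)
j(59) + y = 1540 + 0 = 1540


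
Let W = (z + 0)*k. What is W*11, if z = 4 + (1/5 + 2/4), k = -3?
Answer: -1551/10 ≈ -155.10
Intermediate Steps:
z = 47/10 (z = 4 + (1*(⅕) + 2*(¼)) = 4 + (⅕ + ½) = 4 + 7/10 = 47/10 ≈ 4.7000)
W = -141/10 (W = (47/10 + 0)*(-3) = (47/10)*(-3) = -141/10 ≈ -14.100)
W*11 = -141/10*11 = -1551/10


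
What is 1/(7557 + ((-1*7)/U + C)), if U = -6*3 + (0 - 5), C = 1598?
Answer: 23/210572 ≈ 0.00010923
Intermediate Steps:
U = -23 (U = -18 - 5 = -23)
1/(7557 + ((-1*7)/U + C)) = 1/(7557 + (-1*7/(-23) + 1598)) = 1/(7557 + (-7*(-1/23) + 1598)) = 1/(7557 + (7/23 + 1598)) = 1/(7557 + 36761/23) = 1/(210572/23) = 23/210572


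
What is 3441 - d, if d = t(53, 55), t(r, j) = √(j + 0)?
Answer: 3441 - √55 ≈ 3433.6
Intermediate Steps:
t(r, j) = √j
d = √55 ≈ 7.4162
3441 - d = 3441 - √55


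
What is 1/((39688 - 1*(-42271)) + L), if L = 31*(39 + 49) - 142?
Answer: 1/84545 ≈ 1.1828e-5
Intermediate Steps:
L = 2586 (L = 31*88 - 142 = 2728 - 142 = 2586)
1/((39688 - 1*(-42271)) + L) = 1/((39688 - 1*(-42271)) + 2586) = 1/((39688 + 42271) + 2586) = 1/(81959 + 2586) = 1/84545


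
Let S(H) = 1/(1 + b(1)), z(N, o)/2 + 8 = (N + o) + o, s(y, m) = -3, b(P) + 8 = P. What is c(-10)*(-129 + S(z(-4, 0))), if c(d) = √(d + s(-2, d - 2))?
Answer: -775*I*√13/6 ≈ -465.72*I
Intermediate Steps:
b(P) = -8 + P
z(N, o) = -16 + 2*N + 4*o (z(N, o) = -16 + 2*((N + o) + o) = -16 + 2*(N + 2*o) = -16 + (2*N + 4*o) = -16 + 2*N + 4*o)
c(d) = √(-3 + d) (c(d) = √(d - 3) = √(-3 + d))
S(H) = -⅙ (S(H) = 1/(1 + (-8 + 1)) = 1/(1 - 7) = 1/(-6) = -⅙)
c(-10)*(-129 + S(z(-4, 0))) = √(-3 - 10)*(-129 - ⅙) = √(-13)*(-775/6) = (I*√13)*(-775/6) = -775*I*√13/6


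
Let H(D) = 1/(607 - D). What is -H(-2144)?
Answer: -1/2751 ≈ -0.00036350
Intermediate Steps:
-H(-2144) = -(-1)/(-607 - 2144) = -(-1)/(-2751) = -(-1)*(-1)/2751 = -1*1/2751 = -1/2751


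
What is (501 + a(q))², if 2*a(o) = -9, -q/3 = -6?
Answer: 986049/4 ≈ 2.4651e+5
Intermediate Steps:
q = 18 (q = -3*(-6) = 18)
a(o) = -9/2 (a(o) = (½)*(-9) = -9/2)
(501 + a(q))² = (501 - 9/2)² = (993/2)² = 986049/4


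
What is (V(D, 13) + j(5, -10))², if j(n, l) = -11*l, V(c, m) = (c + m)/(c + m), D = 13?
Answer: 12321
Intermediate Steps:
V(c, m) = 1
(V(D, 13) + j(5, -10))² = (1 - 11*(-10))² = (1 + 110)² = 111² = 12321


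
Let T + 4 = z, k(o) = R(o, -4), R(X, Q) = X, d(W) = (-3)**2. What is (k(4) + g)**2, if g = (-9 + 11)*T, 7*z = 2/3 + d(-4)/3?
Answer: 3844/441 ≈ 8.7166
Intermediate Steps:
d(W) = 9
k(o) = o
z = 11/21 (z = (2/3 + 9/3)/7 = (2*(1/3) + 9*(1/3))/7 = (2/3 + 3)/7 = (1/7)*(11/3) = 11/21 ≈ 0.52381)
T = -73/21 (T = -4 + 11/21 = -73/21 ≈ -3.4762)
g = -146/21 (g = (-9 + 11)*(-73/21) = 2*(-73/21) = -146/21 ≈ -6.9524)
(k(4) + g)**2 = (4 - 146/21)**2 = (-62/21)**2 = 3844/441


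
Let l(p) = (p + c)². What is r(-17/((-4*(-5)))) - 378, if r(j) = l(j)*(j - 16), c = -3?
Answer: -5022073/8000 ≈ -627.76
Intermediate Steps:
l(p) = (-3 + p)² (l(p) = (p - 3)² = (-3 + p)²)
r(j) = (-3 + j)²*(-16 + j) (r(j) = (-3 + j)²*(j - 16) = (-3 + j)²*(-16 + j))
r(-17/((-4*(-5)))) - 378 = (-3 - 17/((-4*(-5))))²*(-16 - 17/((-4*(-5)))) - 378 = (-3 - 17/20)²*(-16 - 17/20) - 378 = (-77/20)²*(-337/20) - 378 = (5929/400)*(-337/20) - 378 = -1998073/8000 - 378 = -5022073/8000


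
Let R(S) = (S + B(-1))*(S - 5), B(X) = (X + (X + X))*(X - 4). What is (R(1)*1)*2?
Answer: -128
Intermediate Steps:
B(X) = 3*X*(-4 + X) (B(X) = (X + 2*X)*(-4 + X) = (3*X)*(-4 + X) = 3*X*(-4 + X))
R(S) = (-5 + S)*(15 + S) (R(S) = (S + 3*(-1)*(-4 - 1))*(S - 5) = (S + 3*(-1)*(-5))*(-5 + S) = (S + 15)*(-5 + S) = (15 + S)*(-5 + S) = (-5 + S)*(15 + S))
(R(1)*1)*2 = ((-75 + 1² + 10*1)*1)*2 = ((-75 + 1 + 10)*1)*2 = -64*1*2 = -64*2 = -128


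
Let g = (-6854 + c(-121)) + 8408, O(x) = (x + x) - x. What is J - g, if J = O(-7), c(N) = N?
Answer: -1440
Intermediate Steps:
O(x) = x (O(x) = 2*x - x = x)
J = -7
g = 1433 (g = (-6854 - 121) + 8408 = -6975 + 8408 = 1433)
J - g = -7 - 1*1433 = -7 - 1433 = -1440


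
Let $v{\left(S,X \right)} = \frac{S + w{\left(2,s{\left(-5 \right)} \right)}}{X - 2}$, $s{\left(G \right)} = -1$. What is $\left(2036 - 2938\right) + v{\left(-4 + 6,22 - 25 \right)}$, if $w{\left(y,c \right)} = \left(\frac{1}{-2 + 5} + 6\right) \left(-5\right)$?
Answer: $- \frac{13441}{15} \approx -896.07$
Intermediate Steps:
$w{\left(y,c \right)} = - \frac{95}{3}$ ($w{\left(y,c \right)} = \left(\frac{1}{3} + 6\right) \left(-5\right) = \frac{19}{3} \left(-5\right) = - \frac{95}{3}$)
$v{\left(S,X \right)} = \frac{- \frac{95}{3} + S}{-2 + X}$ ($v{\left(S,X \right)} = \frac{S - \frac{95}{3}}{X - 2} = \frac{- \frac{95}{3} + S}{-2 + X}$)
$\left(2036 - 2938\right) + v{\left(-4 + 6,22 - 25 \right)} = \left(2036 - 2938\right) + \frac{- \frac{95}{3} + \left(-4 + 6\right)}{-2 + \left(22 - 25\right)} = -902 + \frac{- \frac{95}{3} + 2}{-2 + \left(22 - 25\right)} = -902 + \frac{1}{-2 - 3} \left(- \frac{89}{3}\right) = -902 + \frac{1}{-5} \left(- \frac{89}{3}\right) = -902 - - \frac{89}{15} = -902 + \frac{89}{15} = - \frac{13441}{15}$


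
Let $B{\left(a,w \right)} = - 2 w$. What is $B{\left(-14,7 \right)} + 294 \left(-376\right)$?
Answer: $-110558$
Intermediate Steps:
$B{\left(-14,7 \right)} + 294 \left(-376\right) = \left(-2\right) 7 + 294 \left(-376\right) = -14 - 110544 = -110558$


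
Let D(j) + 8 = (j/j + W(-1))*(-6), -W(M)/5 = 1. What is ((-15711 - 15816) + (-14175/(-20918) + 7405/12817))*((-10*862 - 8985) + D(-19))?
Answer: 148666475257990833/268106006 ≈ 5.5451e+8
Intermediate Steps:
W(M) = -5 (W(M) = -5*1 = -5)
D(j) = 16 (D(j) = -8 + (j/j - 5)*(-6) = -8 + (1 - 5)*(-6) = -8 - 4*(-6) = -8 + 24 = 16)
((-15711 - 15816) + (-14175/(-20918) + 7405/12817))*((-10*862 - 8985) + D(-19)) = ((-15711 - 15816) + (-14175/(-20918) + 7405/12817))*((-10*862 - 8985) + 16) = (-31527 + (-14175*(-1/20918) + 7405*(1/12817)))*((-8620 - 8985) + 16) = (-31527 + (14175/20918 + 7405/12817))*(-17605 + 16) = (-31527 + 336578765/268106006)*(-17589) = -8452241472397/268106006*(-17589) = 148666475257990833/268106006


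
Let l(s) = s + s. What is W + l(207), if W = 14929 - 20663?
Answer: -5320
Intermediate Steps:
l(s) = 2*s
W = -5734
W + l(207) = -5734 + 2*207 = -5734 + 414 = -5320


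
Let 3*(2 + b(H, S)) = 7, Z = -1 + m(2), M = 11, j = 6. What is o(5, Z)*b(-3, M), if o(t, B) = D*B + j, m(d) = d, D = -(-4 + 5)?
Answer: 5/3 ≈ 1.6667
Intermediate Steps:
D = -1 (D = -1*1 = -1)
Z = 1 (Z = -1 + 2 = 1)
o(t, B) = 6 - B (o(t, B) = -B + 6 = 6 - B)
b(H, S) = ⅓ (b(H, S) = -2 + (⅓)*7 = -2 + 7/3 = ⅓)
o(5, Z)*b(-3, M) = (6 - 1*1)*(⅓) = (6 - 1)*(⅓) = 5*(⅓) = 5/3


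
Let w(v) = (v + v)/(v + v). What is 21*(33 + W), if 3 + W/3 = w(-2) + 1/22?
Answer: 12537/22 ≈ 569.86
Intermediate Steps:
w(v) = 1 (w(v) = (2*v)/((2*v)) = (2*v)*(1/(2*v)) = 1)
W = -129/22 (W = -9 + 3*(1 + 1/22) = -9 + 3*(23/22) = -9 + 69/22 = -129/22 ≈ -5.8636)
21*(33 + W) = 21*(33 - 129/22) = 21*(597/22) = 12537/22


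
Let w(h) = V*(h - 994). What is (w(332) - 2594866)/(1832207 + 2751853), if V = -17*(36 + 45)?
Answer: -32371/88155 ≈ -0.36721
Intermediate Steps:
V = -1377 (V = -17*81 = -1377)
w(h) = 1368738 - 1377*h (w(h) = -1377*(h - 994) = -1377*(-994 + h) = 1368738 - 1377*h)
(w(332) - 2594866)/(1832207 + 2751853) = ((1368738 - 1377*332) - 2594866)/(1832207 + 2751853) = ((1368738 - 457164) - 2594866)/4584060 = (911574 - 2594866)*(1/4584060) = -1683292*1/4584060 = -32371/88155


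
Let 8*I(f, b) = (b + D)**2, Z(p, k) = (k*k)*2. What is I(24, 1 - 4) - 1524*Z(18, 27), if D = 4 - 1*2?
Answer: -17775935/8 ≈ -2.2220e+6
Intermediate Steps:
D = 2 (D = 4 - 2 = 2)
Z(p, k) = 2*k**2 (Z(p, k) = k**2*2 = 2*k**2)
I(f, b) = (2 + b)**2/8 (I(f, b) = (b + 2)**2/8 = (2 + b)**2/8)
I(24, 1 - 4) - 1524*Z(18, 27) = (2 + (1 - 4))**2/8 - 3048*27**2 = (2 - 3)**2/8 - 3048*729 = (1/8)*(-1)**2 - 1524*1458 = (1/8)*1 - 2221992 = 1/8 - 2221992 = -17775935/8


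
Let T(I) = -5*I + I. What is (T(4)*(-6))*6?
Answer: 576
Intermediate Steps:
T(I) = -4*I
(T(4)*(-6))*6 = (-4*4*(-6))*6 = -16*(-6)*6 = 96*6 = 576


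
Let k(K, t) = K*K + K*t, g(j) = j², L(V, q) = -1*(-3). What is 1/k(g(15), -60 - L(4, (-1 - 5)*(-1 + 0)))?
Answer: 1/36450 ≈ 2.7435e-5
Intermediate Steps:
L(V, q) = 3
k(K, t) = K² + K*t
1/k(g(15), -60 - L(4, (-1 - 5)*(-1 + 0))) = 1/(15²*(15² + (-60 - 1*3))) = 1/(225*(225 + (-60 - 3))) = 1/(225*(225 - 63)) = 1/(225*162) = 1/36450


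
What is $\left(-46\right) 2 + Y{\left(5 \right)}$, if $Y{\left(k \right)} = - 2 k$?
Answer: $-102$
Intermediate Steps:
$\left(-46\right) 2 + Y{\left(5 \right)} = \left(-46\right) 2 - 10 = -92 - 10 = -102$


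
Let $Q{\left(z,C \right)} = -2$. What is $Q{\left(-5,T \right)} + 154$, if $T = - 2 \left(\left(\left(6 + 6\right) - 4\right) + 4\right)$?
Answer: $152$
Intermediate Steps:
$T = -24$ ($T = - 2 \left(\left(12 - 4\right) + 4\right) = - 2 \left(8 + 4\right) = \left(-2\right) 12 = -24$)
$Q{\left(-5,T \right)} + 154 = -2 + 154 = 152$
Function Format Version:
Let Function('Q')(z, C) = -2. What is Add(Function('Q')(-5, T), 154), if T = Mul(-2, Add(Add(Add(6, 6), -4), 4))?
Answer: 152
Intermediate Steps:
T = -24 (T = Mul(-2, Add(Add(12, -4), 4)) = Mul(-2, Add(8, 4)) = Mul(-2, 12) = -24)
Add(Function('Q')(-5, T), 154) = Add(-2, 154) = 152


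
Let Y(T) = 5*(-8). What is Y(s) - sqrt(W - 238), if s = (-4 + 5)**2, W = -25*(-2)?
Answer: -40 - 2*I*sqrt(47) ≈ -40.0 - 13.711*I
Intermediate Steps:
W = 50
s = 1 (s = 1**2 = 1)
Y(T) = -40
Y(s) - sqrt(W - 238) = -40 - sqrt(50 - 238) = -40 - sqrt(-188) = -40 - 2*I*sqrt(47)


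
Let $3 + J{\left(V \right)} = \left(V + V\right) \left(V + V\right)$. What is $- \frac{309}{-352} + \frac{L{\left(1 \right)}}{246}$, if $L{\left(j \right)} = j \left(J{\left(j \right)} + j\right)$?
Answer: $\frac{38359}{43296} \approx 0.88597$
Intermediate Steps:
$J{\left(V \right)} = -3 + 4 V^{2}$ ($J{\left(V \right)} = -3 + \left(V + V\right) \left(V + V\right) = -3 + 2 V 2 V = -3 + 4 V^{2}$)
$L{\left(j \right)} = j \left(-3 + j + 4 j^{2}\right)$ ($L{\left(j \right)} = j \left(\left(-3 + 4 j^{2}\right) + j\right) = j \left(-3 + j + 4 j^{2}\right)$)
$- \frac{309}{-352} + \frac{L{\left(1 \right)}}{246} = - \frac{309}{-352} + \frac{1 \left(-3 + 1 + 4 \cdot 1^{2}\right)}{246} = \left(-309\right) \left(- \frac{1}{352}\right) + 1 \left(-3 + 1 + 4 \cdot 1\right) \frac{1}{246} = \frac{309}{352} + 1 \left(-3 + 1 + 4\right) \frac{1}{246} = \frac{309}{352} + 1 \cdot 2 \cdot \frac{1}{246} = \frac{309}{352} + 2 \cdot \frac{1}{246} = \frac{309}{352} + \frac{1}{123} = \frac{38359}{43296}$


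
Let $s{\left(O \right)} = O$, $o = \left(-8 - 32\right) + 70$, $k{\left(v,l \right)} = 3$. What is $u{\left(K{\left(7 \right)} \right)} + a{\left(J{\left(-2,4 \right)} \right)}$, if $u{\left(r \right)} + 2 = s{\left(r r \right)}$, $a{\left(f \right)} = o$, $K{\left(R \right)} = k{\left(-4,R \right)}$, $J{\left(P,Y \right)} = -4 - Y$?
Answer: $37$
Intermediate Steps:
$K{\left(R \right)} = 3$
$o = 30$ ($o = -40 + 70 = 30$)
$a{\left(f \right)} = 30$
$u{\left(r \right)} = -2 + r^{2}$ ($u{\left(r \right)} = -2 + r r = -2 + r^{2}$)
$u{\left(K{\left(7 \right)} \right)} + a{\left(J{\left(-2,4 \right)} \right)} = \left(-2 + 3^{2}\right) + 30 = \left(-2 + 9\right) + 30 = 7 + 30 = 37$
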